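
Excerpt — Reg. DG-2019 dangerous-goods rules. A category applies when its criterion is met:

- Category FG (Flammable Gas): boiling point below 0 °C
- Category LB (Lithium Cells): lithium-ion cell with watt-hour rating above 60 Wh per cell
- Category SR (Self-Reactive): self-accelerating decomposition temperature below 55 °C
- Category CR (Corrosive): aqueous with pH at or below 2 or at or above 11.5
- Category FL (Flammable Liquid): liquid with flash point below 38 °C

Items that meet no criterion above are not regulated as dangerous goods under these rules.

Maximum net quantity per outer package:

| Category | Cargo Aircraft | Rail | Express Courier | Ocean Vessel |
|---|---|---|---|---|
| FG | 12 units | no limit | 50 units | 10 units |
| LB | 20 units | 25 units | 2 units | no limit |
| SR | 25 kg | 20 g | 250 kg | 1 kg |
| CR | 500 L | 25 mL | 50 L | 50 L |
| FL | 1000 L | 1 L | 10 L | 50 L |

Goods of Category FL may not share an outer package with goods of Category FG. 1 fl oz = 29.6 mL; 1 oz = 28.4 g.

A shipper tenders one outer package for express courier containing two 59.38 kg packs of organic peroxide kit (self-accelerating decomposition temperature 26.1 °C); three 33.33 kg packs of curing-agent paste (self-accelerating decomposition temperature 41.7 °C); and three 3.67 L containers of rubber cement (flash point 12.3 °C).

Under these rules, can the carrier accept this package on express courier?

No

Organic peroxide kit: self-accelerating decomposition temperature 26.1 °C < 55 °C → Category SR (Self-Reactive).
Self-accelerating decomposition temperature 41.7 °C meets the Category SR criterion (Self-Reactive), so the curing-agent paste is Category SR.
The rubber cement has flash point 12.3 °C, which is < 38 °C, so it is Category FL (Flammable Liquid).
Category SR net quantity: (two 59.38 kg packs = 118.76 kg) + (three 33.33 kg packs = 99.99 kg) = 218.75 kg.
218.75 kg ≤ 250 kg (express courier limit, Category SR) — within limit.
Category FL quantity: three 3.67 L containers = 11.01 L.
11.01 L exceeds the express courier limit of 10 L for Category FL.
The segregation rule (Category FL with Category FG) does not apply to Category SR with Category FL.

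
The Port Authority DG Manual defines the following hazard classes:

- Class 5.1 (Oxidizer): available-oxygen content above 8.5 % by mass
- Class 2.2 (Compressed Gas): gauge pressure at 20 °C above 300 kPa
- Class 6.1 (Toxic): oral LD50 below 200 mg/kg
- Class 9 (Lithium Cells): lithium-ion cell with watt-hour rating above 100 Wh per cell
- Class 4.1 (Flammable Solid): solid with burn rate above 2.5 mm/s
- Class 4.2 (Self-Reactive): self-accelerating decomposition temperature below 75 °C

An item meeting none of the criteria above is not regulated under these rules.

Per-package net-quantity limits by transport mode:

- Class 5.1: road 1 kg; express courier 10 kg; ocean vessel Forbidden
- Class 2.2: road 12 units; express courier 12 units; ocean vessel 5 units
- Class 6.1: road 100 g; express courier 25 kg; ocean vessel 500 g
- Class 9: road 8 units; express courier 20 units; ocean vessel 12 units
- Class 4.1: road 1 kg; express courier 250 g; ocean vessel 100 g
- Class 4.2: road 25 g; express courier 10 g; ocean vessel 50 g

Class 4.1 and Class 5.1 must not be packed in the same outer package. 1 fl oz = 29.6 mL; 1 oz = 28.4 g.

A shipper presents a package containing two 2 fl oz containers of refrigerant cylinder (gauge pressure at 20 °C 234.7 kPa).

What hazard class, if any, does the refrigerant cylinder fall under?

Not regulated

gauge pressure at 20 °C 234.7 kPa is not above 300 kPa, so Class 2.2 does not apply.
No criterion is met, so the item is not regulated.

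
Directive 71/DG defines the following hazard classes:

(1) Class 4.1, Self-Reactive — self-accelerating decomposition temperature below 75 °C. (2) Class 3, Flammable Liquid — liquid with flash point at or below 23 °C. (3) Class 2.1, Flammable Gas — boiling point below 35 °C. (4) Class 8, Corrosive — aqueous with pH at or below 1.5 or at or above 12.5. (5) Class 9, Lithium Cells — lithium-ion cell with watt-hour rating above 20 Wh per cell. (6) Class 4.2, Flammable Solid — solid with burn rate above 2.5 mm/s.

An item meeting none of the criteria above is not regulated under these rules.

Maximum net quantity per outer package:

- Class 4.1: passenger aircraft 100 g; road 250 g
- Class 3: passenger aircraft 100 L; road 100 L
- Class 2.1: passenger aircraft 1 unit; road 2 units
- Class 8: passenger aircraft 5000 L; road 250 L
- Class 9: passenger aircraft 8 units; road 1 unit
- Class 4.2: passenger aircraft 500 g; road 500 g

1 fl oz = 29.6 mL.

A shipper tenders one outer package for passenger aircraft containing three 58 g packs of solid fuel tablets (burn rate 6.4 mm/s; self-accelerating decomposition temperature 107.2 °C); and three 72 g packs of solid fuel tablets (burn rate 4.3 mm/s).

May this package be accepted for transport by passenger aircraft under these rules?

Yes

Burn rate 6.4 mm/s meets the Class 4.2 criterion (Flammable Solid), so the solid fuel tablets are Class 4.2.
Solid fuel tablets: burn rate 4.3 mm/s > 2.5 mm/s → Class 4.2 (Flammable Solid).
Class 4.2 net quantity: (three 58 g packs = 174 g) + (three 72 g packs = 216 g) = 390 g.
390 g is within the passenger aircraft limit of 500 g for Class 4.2.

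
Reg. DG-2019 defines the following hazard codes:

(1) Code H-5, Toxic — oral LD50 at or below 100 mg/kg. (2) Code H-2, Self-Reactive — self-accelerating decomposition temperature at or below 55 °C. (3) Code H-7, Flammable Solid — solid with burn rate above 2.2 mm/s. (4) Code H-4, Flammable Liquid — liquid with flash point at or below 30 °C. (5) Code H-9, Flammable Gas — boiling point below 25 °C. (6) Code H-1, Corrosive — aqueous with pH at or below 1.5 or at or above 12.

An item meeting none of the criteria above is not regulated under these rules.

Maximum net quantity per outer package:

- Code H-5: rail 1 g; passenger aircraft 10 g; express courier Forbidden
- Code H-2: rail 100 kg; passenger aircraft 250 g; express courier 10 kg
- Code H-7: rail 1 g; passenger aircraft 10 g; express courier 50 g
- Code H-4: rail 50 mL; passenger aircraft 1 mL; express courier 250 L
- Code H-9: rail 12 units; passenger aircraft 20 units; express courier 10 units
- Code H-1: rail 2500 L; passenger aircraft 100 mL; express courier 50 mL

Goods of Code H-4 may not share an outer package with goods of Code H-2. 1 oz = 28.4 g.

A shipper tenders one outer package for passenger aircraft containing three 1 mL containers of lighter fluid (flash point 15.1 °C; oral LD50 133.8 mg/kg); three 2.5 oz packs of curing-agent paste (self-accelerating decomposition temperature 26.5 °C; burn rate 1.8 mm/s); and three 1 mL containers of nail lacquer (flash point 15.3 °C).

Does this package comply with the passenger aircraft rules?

No

Flash point 15.1 °C meets the Code H-4 criterion (Flammable Liquid), so the lighter fluid is Code H-4.
The curing-agent paste has self-accelerating decomposition temperature 26.5 °C, which is ≤ 55 °C, so it is Code H-2 (Self-Reactive).
Flash point 15.3 °C meets the Code H-4 criterion (Flammable Liquid), so the nail lacquer is Code H-4.
Code H-4 net quantity: (three 1 mL containers = 3 mL) + (three 1 mL containers = 3 mL) = 6 mL.
6 mL > 1 mL (passenger aircraft limit, Code H-4) — over the limit.
Code H-2 quantity: three 2.5 oz packs = 213 g.
213 g ≤ 250 g (passenger aircraft limit, Code H-2) — within limit.
Code H-4 and Code H-2 may not share an outer package.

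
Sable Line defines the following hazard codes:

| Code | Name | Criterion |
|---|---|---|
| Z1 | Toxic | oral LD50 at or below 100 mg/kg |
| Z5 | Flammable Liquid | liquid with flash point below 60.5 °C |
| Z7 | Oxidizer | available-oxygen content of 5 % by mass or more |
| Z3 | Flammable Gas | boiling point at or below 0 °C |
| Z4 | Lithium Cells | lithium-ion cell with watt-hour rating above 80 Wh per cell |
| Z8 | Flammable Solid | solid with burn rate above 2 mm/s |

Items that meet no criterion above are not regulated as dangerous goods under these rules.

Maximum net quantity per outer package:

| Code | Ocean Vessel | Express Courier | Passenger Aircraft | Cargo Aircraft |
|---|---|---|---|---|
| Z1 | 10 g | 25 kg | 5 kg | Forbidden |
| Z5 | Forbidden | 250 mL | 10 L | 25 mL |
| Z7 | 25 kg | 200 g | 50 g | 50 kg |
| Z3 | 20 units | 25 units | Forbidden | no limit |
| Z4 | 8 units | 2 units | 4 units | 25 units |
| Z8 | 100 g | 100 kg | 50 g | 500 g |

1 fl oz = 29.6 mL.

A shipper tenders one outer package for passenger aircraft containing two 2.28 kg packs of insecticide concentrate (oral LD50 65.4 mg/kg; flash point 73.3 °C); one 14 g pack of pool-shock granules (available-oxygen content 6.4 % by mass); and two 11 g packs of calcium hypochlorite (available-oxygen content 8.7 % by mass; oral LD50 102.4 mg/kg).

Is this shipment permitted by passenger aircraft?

With oral LD50 65.4 mg/kg (≤ 100 mg/kg), the insecticide concentrate falls in Code Z1.
Pool-shock granules: available-oxygen content 6.4 % by mass ≥ 5 % by mass → Code Z7 (Oxidizer).
The calcium hypochlorite has available-oxygen content 8.7 % by mass, which is ≥ 5 % by mass, so it is Code Z7 (Oxidizer).
Code Z7 net quantity: 14 g + (two 11 g packs = 22 g) = 36 g.
36 g is within the passenger aircraft limit of 50 g for Code Z7.
Code Z1 quantity: two 2.28 kg packs = 4.56 kg.
That is within the Code Z1 passenger aircraft limit of 5 kg.
Every hazard code is within its passenger aircraft limit and no segregation rule is violated.

Yes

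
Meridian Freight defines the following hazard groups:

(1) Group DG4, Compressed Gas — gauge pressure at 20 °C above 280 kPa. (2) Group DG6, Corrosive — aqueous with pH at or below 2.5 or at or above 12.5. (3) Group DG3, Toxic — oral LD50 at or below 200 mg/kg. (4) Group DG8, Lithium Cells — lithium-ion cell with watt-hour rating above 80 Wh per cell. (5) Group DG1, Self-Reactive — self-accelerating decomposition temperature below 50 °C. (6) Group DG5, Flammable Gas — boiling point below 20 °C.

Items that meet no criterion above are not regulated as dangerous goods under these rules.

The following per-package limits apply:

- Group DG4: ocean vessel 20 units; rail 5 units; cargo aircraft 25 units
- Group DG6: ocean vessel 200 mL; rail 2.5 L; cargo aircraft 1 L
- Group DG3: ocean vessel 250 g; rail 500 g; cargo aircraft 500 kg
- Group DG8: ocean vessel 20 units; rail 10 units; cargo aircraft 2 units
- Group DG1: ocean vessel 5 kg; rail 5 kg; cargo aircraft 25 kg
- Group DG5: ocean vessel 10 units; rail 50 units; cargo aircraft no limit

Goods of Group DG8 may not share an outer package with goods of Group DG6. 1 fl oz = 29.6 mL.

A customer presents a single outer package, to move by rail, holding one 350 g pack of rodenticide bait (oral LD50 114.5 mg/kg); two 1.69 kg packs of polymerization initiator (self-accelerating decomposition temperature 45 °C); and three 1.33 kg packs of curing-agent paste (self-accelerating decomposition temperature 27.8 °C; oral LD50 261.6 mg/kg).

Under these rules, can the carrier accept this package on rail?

No

Oral LD50 114.5 mg/kg meets the Group DG3 criterion (Toxic), so the rodenticide bait is Group DG3.
Polymerization initiator: self-accelerating decomposition temperature 45 °C < 50 °C → Group DG1 (Self-Reactive).
The curing-agent paste has self-accelerating decomposition temperature 27.8 °C, which is < 50 °C, so it is Group DG1 (Self-Reactive).
Group DG3 quantity: 350 g.
350 g ≤ 500 g (rail limit, Group DG3) — within limit.
Total Group DG1: (two 1.69 kg packs = 3.38 kg) + (three 1.33 kg packs = 3.99 kg) = 7.37 kg.
7.37 kg > 5 kg (rail limit, Group DG1) — over the limit.
The segregation rule (Group DG8 with Group DG6) does not apply to Group DG3 with Group DG1.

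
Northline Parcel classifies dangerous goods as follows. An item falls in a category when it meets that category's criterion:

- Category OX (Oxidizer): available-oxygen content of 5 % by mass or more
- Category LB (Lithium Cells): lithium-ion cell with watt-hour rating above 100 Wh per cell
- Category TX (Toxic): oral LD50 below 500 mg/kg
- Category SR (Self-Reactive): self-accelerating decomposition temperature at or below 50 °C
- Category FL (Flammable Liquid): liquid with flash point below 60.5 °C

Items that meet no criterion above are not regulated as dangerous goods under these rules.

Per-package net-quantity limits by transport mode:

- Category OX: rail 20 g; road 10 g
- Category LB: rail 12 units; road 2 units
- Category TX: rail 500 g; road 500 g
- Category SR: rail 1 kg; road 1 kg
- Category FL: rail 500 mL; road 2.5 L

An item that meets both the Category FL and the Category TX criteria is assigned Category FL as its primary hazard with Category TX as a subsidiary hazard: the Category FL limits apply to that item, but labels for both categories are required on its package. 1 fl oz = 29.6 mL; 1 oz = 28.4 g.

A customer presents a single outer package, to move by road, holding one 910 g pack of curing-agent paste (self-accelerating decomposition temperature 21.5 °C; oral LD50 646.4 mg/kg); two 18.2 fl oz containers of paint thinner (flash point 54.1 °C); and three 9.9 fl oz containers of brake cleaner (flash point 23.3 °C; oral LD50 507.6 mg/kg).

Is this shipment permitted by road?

With self-accelerating decomposition temperature 21.5 °C (≤ 50 °C), the curing-agent paste falls in Category SR.
Paint thinner: flash point 54.1 °C < 60.5 °C → Category FL (Flammable Liquid).
The brake cleaner has flash point 23.3 °C, which is < 60.5 °C, so it is Category FL (Flammable Liquid).
Category SR quantity: 910 g.
That is within the Category SR road limit of 1 kg.
Total Category FL: (two 18.2 fl oz containers = 1077.44 mL) + (three 9.9 fl oz containers = 879.12 mL) = 1956.56 mL.
That is within the Category FL road limit of 2.5 L.
Every hazard category is within its road limit and no segregation rule is violated.

Yes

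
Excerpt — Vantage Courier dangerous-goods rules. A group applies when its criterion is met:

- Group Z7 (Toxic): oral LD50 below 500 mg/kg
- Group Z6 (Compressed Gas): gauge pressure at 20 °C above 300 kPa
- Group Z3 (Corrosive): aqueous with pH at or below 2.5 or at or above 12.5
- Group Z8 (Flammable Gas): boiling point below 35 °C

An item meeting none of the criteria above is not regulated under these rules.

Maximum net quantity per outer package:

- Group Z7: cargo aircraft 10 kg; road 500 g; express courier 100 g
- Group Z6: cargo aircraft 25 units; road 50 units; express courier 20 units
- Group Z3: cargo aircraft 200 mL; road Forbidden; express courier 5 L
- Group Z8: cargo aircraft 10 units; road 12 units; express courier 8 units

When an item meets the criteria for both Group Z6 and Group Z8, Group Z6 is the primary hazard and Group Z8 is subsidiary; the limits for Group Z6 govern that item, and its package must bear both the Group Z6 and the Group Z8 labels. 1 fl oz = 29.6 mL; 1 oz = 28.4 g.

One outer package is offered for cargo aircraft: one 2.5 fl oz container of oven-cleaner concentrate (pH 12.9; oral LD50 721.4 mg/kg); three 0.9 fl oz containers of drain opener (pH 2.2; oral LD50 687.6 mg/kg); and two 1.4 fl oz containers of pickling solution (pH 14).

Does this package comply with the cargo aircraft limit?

The oven-cleaner concentrate has pH 12.9, which is ≥ 12.5, so it is Group Z3 (Corrosive).
Drain opener: pH 2.2 ≤ 2.5 → Group Z3 (Corrosive).
With pH 14 (≥ 12.5), the pickling solution falls in Group Z3.
Total Group Z3: (one 2.5 fl oz container = 74 mL) + (three 0.9 fl oz containers = 79.92 mL) + (two 1.4 fl oz containers = 82.88 mL) = 236.8 mL.
That exceeds the Group Z3 cargo aircraft limit of 200 mL.

No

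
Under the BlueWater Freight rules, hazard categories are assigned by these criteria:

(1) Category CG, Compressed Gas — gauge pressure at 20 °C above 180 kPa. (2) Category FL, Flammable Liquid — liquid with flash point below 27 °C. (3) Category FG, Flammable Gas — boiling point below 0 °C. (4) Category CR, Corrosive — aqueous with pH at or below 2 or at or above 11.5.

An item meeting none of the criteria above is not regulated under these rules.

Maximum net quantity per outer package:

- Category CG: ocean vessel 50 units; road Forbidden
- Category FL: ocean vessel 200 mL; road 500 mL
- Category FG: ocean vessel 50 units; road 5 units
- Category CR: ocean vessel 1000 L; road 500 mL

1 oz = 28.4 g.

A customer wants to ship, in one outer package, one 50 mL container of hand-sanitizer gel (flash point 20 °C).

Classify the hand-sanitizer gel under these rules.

Flash point 20 °C meets the Category FL criterion (Flammable Liquid), so the hand-sanitizer gel is Category FL.

Category FL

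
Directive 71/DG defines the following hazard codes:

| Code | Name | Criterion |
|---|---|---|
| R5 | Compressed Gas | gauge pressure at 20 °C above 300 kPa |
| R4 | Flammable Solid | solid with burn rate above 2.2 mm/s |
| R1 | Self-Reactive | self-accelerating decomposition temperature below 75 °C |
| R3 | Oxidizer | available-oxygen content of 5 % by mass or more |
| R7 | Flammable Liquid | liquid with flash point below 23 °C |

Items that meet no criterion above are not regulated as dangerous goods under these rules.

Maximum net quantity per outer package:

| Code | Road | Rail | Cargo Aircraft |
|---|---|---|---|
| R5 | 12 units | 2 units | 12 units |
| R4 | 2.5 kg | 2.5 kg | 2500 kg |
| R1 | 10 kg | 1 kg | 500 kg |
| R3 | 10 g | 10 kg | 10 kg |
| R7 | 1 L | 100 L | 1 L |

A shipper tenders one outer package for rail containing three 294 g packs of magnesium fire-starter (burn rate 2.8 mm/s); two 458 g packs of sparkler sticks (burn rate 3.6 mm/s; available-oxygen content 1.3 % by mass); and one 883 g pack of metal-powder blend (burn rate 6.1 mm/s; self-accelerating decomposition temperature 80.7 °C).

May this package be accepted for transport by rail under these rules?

With burn rate 2.8 mm/s (> 2.2 mm/s), the magnesium fire-starter falls in Code R4.
Burn rate 3.6 mm/s meets the Code R4 criterion (Flammable Solid), so the sparkler sticks are Code R4.
Metal-powder blend: burn rate 6.1 mm/s > 2.2 mm/s → Code R4 (Flammable Solid).
Total Code R4: (three 294 g packs = 882 g) + (two 458 g packs = 916 g) + 883 g = 2.681 kg.
2.681 kg > 2.5 kg (rail limit, Code R4) — over the limit.

No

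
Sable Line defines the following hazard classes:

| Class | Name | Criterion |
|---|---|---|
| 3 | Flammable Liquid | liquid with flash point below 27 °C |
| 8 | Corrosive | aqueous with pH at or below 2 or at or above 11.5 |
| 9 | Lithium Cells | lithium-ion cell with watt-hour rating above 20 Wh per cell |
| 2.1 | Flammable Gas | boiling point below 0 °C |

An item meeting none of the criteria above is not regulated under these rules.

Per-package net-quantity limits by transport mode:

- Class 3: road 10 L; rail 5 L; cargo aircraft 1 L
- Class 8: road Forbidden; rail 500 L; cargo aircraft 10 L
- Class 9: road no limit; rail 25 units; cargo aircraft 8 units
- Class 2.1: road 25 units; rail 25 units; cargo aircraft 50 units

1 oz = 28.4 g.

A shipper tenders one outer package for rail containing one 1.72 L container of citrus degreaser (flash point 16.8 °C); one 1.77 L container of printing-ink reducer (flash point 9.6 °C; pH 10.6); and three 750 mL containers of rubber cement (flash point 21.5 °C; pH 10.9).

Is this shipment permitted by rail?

No

The citrus degreaser has flash point 16.8 °C, which is < 27 °C, so it is Class 3 (Flammable Liquid).
Printing-ink reducer: flash point 9.6 °C < 27 °C → Class 3 (Flammable Liquid).
With flash point 21.5 °C (< 27 °C), the rubber cement falls in Class 3.
Total Class 3: 1.72 L + 1.77 L + (three 750 mL containers = 2.25 L) = 5.74 L.
5.74 L exceeds the rail limit of 5 L for Class 3.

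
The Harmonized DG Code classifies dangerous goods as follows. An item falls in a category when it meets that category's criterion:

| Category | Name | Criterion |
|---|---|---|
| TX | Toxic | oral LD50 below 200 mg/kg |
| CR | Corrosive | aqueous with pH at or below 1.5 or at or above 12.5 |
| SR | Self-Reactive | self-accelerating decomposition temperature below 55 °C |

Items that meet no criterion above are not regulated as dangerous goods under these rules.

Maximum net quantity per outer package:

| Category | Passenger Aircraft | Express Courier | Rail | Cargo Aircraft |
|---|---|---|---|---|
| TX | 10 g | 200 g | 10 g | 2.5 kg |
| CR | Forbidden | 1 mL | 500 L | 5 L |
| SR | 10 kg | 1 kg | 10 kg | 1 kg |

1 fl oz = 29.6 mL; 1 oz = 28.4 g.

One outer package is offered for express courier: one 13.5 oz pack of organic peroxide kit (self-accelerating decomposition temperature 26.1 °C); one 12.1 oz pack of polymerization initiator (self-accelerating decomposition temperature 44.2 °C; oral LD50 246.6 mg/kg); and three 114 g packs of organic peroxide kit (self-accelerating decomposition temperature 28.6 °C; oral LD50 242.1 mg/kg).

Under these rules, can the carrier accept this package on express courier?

With self-accelerating decomposition temperature 26.1 °C (< 55 °C), the organic peroxide kit falls in Category SR.
With self-accelerating decomposition temperature 44.2 °C (< 55 °C), the polymerization initiator falls in Category SR.
Organic peroxide kit: self-accelerating decomposition temperature 28.6 °C < 55 °C → Category SR (Self-Reactive).
Category SR net quantity: (one 13.5 oz pack = 383.4 g) + (one 12.1 oz pack = 343.64 g) + (three 114 g packs = 342 g) = 1069.04 g.
That exceeds the Category SR express courier limit of 1 kg.

No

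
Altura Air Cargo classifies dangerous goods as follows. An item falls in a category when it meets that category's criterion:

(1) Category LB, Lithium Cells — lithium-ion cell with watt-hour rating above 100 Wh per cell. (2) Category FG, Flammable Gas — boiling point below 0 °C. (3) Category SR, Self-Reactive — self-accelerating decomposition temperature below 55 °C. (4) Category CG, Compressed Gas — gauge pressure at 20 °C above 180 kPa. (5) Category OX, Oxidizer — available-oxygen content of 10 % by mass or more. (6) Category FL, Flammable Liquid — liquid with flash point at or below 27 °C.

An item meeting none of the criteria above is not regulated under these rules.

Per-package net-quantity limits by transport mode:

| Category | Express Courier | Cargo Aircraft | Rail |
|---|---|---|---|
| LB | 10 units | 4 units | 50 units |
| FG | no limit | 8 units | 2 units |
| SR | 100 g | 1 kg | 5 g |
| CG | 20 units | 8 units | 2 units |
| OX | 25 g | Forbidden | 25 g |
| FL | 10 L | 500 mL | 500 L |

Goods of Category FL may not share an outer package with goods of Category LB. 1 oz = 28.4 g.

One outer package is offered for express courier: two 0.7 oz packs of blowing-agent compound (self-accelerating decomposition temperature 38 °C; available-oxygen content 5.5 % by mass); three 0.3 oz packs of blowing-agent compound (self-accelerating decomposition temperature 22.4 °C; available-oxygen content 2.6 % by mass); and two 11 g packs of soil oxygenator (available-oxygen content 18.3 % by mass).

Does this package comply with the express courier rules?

The blowing-agent compound has self-accelerating decomposition temperature 38 °C, which is < 55 °C, so it is Category SR (Self-Reactive).
Blowing-agent compound: self-accelerating decomposition temperature 22.4 °C < 55 °C → Category SR (Self-Reactive).
Available-oxygen content 18.3 % by mass meets the Category OX criterion (Oxidizer), so the soil oxygenator is Category OX.
Category SR net quantity: (two 0.7 oz packs = 39.76 g) + (three 0.3 oz packs = 25.56 g) = 65.32 g.
65.32 g ≤ 100 g (express courier limit, Category SR) — within limit.
Category OX quantity: two 11 g packs = 22 g.
That is within the Category OX express courier limit of 25 g.
The segregation rule (Category FL with Category LB) does not apply to Category SR with Category OX.
Every hazard category is within its express courier limit and no segregation rule is violated.

Yes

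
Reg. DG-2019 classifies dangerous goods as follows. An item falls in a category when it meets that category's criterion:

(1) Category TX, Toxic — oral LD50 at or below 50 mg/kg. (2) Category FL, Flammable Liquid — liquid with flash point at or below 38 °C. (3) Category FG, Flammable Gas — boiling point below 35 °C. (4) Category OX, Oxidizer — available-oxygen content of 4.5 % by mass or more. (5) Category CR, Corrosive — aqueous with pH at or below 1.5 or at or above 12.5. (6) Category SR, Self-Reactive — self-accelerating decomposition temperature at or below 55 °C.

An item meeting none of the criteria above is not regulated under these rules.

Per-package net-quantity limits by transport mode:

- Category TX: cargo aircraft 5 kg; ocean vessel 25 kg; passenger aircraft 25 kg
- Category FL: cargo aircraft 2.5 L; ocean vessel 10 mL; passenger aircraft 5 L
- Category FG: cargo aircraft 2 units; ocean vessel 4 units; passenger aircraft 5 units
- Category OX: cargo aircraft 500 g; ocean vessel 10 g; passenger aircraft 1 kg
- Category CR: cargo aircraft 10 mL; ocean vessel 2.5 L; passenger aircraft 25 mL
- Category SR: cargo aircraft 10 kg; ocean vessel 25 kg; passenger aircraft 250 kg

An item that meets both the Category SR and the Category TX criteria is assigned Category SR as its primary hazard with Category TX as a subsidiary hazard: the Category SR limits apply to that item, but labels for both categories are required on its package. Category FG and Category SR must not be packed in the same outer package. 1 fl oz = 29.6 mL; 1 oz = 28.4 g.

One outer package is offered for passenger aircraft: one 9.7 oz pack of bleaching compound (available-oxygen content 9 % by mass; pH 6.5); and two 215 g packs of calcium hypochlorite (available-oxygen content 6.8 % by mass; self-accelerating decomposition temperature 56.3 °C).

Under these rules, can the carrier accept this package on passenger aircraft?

The bleaching compound has available-oxygen content 9 % by mass, which is ≥ 4.5 % by mass, so it is Category OX (Oxidizer).
With available-oxygen content 6.8 % by mass (≥ 4.5 % by mass), the calcium hypochlorite falls in Category OX.
Category OX net quantity: (one 9.7 oz pack = 275.48 g) + (two 215 g packs = 430 g) = 705.48 g.
705.48 g ≤ 1 kg (passenger aircraft limit, Category OX) — within limit.

Yes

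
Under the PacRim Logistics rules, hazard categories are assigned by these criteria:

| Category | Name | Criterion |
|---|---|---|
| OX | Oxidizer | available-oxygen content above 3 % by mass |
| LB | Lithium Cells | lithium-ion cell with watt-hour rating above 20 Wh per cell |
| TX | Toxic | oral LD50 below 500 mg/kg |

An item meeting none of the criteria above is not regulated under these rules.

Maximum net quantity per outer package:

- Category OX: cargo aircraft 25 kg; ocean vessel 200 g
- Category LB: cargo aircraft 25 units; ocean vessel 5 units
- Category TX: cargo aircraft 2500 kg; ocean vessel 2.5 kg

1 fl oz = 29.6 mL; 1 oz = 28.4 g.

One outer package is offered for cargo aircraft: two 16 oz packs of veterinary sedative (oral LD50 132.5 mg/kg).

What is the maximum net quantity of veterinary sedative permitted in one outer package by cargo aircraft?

2500 kg

Veterinary sedative: oral LD50 132.5 mg/kg < 500 mg/kg → Category TX (Toxic).
The cargo aircraft limit for Category TX is 2500 kg.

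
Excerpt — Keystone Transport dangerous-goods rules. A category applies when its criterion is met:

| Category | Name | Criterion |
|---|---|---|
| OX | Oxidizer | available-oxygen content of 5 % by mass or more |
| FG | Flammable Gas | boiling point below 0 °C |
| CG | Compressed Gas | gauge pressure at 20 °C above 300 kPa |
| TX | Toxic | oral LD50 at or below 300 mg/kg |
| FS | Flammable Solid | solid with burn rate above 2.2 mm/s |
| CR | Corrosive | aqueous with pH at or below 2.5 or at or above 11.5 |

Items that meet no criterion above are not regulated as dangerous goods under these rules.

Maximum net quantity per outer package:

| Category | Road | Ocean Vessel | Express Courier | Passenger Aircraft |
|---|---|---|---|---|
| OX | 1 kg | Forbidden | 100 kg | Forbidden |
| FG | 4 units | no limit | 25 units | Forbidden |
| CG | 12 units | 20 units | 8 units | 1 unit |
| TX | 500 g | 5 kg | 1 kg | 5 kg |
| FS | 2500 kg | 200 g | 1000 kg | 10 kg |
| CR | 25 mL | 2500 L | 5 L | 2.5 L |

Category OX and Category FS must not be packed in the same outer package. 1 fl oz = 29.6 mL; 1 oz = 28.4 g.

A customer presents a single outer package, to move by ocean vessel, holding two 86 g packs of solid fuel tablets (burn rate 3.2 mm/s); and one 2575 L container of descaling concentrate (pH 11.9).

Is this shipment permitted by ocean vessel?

The solid fuel tablets have burn rate 3.2 mm/s, which is > 2.2 mm/s, so they are Category FS (Flammable Solid).
Descaling concentrate: pH 11.9 ≥ 11.5 → Category CR (Corrosive).
Category FS quantity: two 86 g packs = 172 g.
172 g ≤ 200 g (ocean vessel limit, Category FS) — within limit.
Category CR quantity: 2575 L.
That exceeds the Category CR ocean vessel limit of 2500 L.
The segregation rule (Category OX with Category FS) does not apply to Category FS with Category CR.

No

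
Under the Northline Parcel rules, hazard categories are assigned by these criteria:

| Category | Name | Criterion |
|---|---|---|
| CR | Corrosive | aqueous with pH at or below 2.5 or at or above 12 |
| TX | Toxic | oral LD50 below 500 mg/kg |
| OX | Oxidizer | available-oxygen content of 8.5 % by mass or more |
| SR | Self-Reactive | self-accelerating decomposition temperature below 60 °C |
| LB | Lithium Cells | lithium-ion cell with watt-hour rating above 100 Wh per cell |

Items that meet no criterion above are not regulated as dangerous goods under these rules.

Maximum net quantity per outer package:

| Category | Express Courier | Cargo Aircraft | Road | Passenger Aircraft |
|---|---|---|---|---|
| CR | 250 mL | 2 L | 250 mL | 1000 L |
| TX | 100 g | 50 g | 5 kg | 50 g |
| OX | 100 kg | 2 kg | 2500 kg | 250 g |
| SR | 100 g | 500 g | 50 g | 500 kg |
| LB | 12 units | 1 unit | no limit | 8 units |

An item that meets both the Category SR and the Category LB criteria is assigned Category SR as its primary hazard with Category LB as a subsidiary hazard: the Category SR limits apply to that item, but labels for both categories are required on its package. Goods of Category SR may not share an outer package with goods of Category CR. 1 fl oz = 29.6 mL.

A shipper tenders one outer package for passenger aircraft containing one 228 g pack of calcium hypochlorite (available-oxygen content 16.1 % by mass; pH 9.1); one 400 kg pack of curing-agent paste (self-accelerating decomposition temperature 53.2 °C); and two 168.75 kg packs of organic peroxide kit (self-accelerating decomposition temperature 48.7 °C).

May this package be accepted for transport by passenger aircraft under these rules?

No

Available-oxygen content 16.1 % by mass meets the Category OX criterion (Oxidizer), so the calcium hypochlorite is Category OX.
With self-accelerating decomposition temperature 53.2 °C (< 60 °C), the curing-agent paste falls in Category SR.
The organic peroxide kit has self-accelerating decomposition temperature 48.7 °C, which is < 60 °C, so it is Category SR (Self-Reactive).
Category SR net quantity: 400 kg + (two 168.75 kg packs = 337.5 kg) = 737.5 kg.
That exceeds the Category SR passenger aircraft limit of 500 kg.
Category OX quantity: 228 g.
228 g ≤ 250 g (passenger aircraft limit, Category OX) — within limit.
The segregation rule (Category SR with Category CR) does not apply to Category SR with Category OX.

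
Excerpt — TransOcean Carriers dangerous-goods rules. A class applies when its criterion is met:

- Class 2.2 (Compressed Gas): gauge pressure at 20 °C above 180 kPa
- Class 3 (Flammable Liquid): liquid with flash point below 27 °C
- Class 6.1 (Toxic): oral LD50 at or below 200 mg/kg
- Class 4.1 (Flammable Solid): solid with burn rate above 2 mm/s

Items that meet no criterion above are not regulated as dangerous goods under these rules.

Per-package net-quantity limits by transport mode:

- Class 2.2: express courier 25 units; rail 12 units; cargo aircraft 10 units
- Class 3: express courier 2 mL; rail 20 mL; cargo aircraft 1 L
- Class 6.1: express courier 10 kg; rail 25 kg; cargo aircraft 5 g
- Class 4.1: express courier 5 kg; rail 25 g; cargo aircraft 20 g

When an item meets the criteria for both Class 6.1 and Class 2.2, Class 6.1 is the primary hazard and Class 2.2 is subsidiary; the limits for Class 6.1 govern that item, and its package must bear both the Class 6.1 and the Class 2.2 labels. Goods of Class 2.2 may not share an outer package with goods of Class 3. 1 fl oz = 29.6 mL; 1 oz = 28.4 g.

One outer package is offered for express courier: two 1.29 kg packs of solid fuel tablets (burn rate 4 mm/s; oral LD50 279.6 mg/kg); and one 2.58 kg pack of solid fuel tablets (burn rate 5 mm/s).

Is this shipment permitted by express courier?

Solid fuel tablets: burn rate 4 mm/s > 2 mm/s → Class 4.1 (Flammable Solid).
Burn rate 5 mm/s meets the Class 4.1 criterion (Flammable Solid), so the solid fuel tablets are Class 4.1.
Total Class 4.1: (two 1.29 kg packs = 2.58 kg) + 2.58 kg = 5.16 kg.
5.16 kg > 5 kg (express courier limit, Class 4.1) — over the limit.

No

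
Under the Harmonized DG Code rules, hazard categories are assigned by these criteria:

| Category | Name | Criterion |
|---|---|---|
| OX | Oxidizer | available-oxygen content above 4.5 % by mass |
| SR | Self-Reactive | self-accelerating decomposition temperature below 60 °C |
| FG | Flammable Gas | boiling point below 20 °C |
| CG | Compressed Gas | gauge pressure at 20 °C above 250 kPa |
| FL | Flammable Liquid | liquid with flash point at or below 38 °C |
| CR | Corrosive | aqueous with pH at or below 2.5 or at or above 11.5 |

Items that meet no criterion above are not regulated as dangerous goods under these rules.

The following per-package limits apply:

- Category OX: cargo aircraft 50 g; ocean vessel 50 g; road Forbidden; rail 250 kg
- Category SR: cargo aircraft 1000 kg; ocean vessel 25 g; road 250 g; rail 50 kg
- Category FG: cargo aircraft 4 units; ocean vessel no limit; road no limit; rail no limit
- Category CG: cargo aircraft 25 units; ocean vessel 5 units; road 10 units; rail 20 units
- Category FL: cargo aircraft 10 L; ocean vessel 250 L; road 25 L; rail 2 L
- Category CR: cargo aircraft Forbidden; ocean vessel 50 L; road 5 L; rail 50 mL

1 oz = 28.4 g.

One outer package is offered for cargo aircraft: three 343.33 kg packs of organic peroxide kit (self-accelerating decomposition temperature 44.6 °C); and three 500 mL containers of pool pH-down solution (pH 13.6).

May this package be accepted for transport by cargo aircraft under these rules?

With self-accelerating decomposition temperature 44.6 °C (< 60 °C), the organic peroxide kit falls in Category SR.
pH 13.6 meets the Category CR criterion (Corrosive), so the pool pH-down solution is Category CR.
Category SR quantity: three 343.33 kg packs = 1029.99 kg.
1029.99 kg > 1000 kg (cargo aircraft limit, Category SR) — over the limit.
Category CR quantity: three 500 mL containers = 1.5 L.
Category CR is Forbidden by cargo aircraft.

No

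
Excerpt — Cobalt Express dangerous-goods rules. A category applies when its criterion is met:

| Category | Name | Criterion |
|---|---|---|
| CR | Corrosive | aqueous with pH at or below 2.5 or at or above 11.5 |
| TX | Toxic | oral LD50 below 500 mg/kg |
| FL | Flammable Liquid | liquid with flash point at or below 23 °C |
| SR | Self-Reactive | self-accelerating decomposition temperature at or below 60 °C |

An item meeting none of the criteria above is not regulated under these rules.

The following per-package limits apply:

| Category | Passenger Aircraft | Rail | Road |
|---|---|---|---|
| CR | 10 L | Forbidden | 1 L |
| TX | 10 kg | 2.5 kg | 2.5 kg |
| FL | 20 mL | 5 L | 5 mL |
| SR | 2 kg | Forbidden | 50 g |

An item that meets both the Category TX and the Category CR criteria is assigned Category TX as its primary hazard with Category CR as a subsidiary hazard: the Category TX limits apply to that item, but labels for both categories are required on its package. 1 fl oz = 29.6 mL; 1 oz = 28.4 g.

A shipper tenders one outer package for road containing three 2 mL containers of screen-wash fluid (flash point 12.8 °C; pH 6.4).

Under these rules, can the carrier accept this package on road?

No

With flash point 12.8 °C (≤ 23 °C), the screen-wash fluid falls in Category FL.
Category FL quantity: three 2 mL containers = 6 mL.
6 mL exceeds the road limit of 5 mL for Category FL.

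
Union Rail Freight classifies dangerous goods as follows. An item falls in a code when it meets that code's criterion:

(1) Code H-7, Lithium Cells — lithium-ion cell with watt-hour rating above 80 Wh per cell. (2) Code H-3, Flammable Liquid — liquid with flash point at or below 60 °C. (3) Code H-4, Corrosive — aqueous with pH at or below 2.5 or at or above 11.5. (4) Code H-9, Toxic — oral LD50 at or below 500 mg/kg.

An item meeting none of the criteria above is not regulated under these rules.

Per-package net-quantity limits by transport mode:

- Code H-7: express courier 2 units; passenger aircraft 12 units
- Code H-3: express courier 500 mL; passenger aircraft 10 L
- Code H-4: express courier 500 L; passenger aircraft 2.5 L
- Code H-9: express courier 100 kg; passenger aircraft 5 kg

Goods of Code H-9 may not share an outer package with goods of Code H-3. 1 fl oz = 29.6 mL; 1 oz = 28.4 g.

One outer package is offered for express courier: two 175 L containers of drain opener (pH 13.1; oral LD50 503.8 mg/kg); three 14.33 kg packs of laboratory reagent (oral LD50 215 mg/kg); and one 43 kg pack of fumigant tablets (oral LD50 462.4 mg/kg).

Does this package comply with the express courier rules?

The drain opener has pH 13.1, which is ≥ 11.5, so it is Code H-4 (Corrosive).
Laboratory reagent: oral LD50 215 mg/kg ≤ 500 mg/kg → Code H-9 (Toxic).
The fumigant tablets have oral LD50 462.4 mg/kg, which is ≤ 500 mg/kg, so they are Code H-9 (Toxic).
Code H-9 net quantity: (three 14.33 kg packs = 42.99 kg) + 43 kg = 85.99 kg.
That is within the Code H-9 express courier limit of 100 kg.
Code H-4 quantity: two 175 L containers = 350 L.
350 L is within the express courier limit of 500 L for Code H-4.
The segregation rule (Code H-9 with Code H-3) does not apply to Code H-9 with Code H-4.
Every hazard code is within its express courier limit and no segregation rule is violated.

Yes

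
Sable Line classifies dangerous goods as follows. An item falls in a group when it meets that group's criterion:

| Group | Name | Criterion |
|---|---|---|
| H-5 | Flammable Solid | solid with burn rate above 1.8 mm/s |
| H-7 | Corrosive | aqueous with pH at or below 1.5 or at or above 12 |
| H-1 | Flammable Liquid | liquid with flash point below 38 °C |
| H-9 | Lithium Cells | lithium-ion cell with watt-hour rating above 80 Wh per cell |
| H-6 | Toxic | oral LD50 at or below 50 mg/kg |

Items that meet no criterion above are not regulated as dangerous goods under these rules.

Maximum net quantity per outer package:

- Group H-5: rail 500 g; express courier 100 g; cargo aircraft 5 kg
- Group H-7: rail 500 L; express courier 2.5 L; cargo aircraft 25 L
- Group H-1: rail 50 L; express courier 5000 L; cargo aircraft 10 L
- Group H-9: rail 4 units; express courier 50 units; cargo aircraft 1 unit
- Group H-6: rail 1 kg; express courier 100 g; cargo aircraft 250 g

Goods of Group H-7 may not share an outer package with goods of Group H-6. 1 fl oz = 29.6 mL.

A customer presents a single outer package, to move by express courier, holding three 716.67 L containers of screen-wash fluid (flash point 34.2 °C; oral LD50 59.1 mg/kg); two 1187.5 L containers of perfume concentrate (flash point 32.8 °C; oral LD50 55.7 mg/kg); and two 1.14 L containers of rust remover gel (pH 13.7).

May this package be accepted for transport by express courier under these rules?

Yes

With flash point 34.2 °C (< 38 °C), the screen-wash fluid falls in Group H-1.
Flash point 32.8 °C meets the Group H-1 criterion (Flammable Liquid), so the perfume concentrate is Group H-1.
The rust remover gel has pH 13.7, which is ≥ 12, so it is Group H-7 (Corrosive).
Group H-7 quantity: two 1.14 L containers = 2.28 L.
2.28 L is within the express courier limit of 2.5 L for Group H-7.
Total Group H-1: (three 716.67 L containers = 2150.01 L) + (two 1187.5 L containers = 2375 L) = 4525.01 L.
That is within the Group H-1 express courier limit of 5000 L.
The segregation rule (Group H-7 with Group H-6) does not apply to Group H-7 with Group H-1.
Every hazard group is within its express courier limit and no segregation rule is violated.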